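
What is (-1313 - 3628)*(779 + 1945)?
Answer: -13459284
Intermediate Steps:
(-1313 - 3628)*(779 + 1945) = -4941*2724 = -13459284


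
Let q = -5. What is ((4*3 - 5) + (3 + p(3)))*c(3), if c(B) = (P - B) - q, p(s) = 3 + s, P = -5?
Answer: -48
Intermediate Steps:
c(B) = -B (c(B) = (-5 - B) - 1*(-5) = (-5 - B) + 5 = -B)
((4*3 - 5) + (3 + p(3)))*c(3) = ((4*3 - 5) + (3 + (3 + 3)))*(-1*3) = ((12 - 5) + (3 + 6))*(-3) = (7 + 9)*(-3) = 16*(-3) = -48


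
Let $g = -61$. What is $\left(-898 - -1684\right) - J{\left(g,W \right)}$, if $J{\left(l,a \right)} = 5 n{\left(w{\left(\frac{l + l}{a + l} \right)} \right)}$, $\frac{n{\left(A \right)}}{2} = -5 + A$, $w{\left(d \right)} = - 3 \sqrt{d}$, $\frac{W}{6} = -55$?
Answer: $836 + \frac{30 \sqrt{47702}}{391} \approx 852.76$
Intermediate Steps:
$W = -330$ ($W = 6 \left(-55\right) = -330$)
$n{\left(A \right)} = -10 + 2 A$ ($n{\left(A \right)} = 2 \left(-5 + A\right) = -10 + 2 A$)
$J{\left(l,a \right)} = -50 - 30 \sqrt{2} \sqrt{\frac{l}{a + l}}$ ($J{\left(l,a \right)} = 5 \left(-10 + 2 \left(- 3 \sqrt{\frac{l + l}{a + l}}\right)\right) = 5 \left(-10 + 2 \left(- 3 \sqrt{\frac{2 l}{a + l}}\right)\right) = 5 \left(-10 + 2 \left(- 3 \sqrt{2} \sqrt{\frac{l}{a + l}}\right)\right) = 5 \left(-10 - 6 \sqrt{2} \sqrt{\frac{l}{a + l}}\right) = -50 - 30 \sqrt{2} \sqrt{\frac{l}{a + l}}$)
$\left(-898 - -1684\right) - J{\left(g,W \right)} = \left(-898 - -1684\right) - \left(-50 - 30 \sqrt{2} \sqrt{- \frac{61}{-330 - 61}}\right) = \left(-898 + 1684\right) - \left(-50 - 30 \sqrt{2} \sqrt{- \frac{61}{-391}}\right) = 786 - \left(-50 - 30 \sqrt{2} \sqrt{\left(-61\right) \left(- \frac{1}{391}\right)}\right) = 786 - \left(-50 - 30 \sqrt{2} \sqrt{\frac{61}{391}}\right) = 786 - \left(-50 - 30 \sqrt{2} \frac{\sqrt{23851}}{391}\right) = 786 - \left(-50 - \frac{30 \sqrt{47702}}{391}\right) = 786 + \left(50 + \frac{30 \sqrt{47702}}{391}\right) = 836 + \frac{30 \sqrt{47702}}{391}$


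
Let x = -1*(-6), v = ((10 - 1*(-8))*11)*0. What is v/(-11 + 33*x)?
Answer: 0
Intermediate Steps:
v = 0 (v = ((10 + 8)*11)*0 = (18*11)*0 = 198*0 = 0)
x = 6
v/(-11 + 33*x) = 0/(-11 + 33*6) = 0/(-11 + 198) = 0/187 = 0*(1/187) = 0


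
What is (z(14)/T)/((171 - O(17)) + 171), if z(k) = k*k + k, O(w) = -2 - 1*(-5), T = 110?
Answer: 7/1243 ≈ 0.0056315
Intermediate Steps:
O(w) = 3 (O(w) = -2 + 5 = 3)
z(k) = k + k² (z(k) = k² + k = k + k²)
(z(14)/T)/((171 - O(17)) + 171) = ((14*(1 + 14))/110)/((171 - 1*3) + 171) = ((14*15)*(1/110))/((171 - 3) + 171) = (210*(1/110))/(168 + 171) = (21/11)/339 = (1/339)*(21/11) = 7/1243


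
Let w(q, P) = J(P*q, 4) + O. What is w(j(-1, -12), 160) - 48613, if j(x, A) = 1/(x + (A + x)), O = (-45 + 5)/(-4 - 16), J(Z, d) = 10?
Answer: -48601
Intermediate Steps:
O = 2 (O = -40/(-20) = -40*(-1/20) = 2)
j(x, A) = 1/(A + 2*x)
w(q, P) = 12 (w(q, P) = 10 + 2 = 12)
w(j(-1, -12), 160) - 48613 = 12 - 48613 = -48601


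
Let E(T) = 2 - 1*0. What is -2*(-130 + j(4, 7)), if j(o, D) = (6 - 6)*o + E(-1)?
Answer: 256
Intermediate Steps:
E(T) = 2 (E(T) = 2 + 0 = 2)
j(o, D) = 2 (j(o, D) = (6 - 6)*o + 2 = 0*o + 2 = 0 + 2 = 2)
-2*(-130 + j(4, 7)) = -2*(-130 + 2) = -2*(-128) = 256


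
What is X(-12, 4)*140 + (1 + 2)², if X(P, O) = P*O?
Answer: -6711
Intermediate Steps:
X(P, O) = O*P
X(-12, 4)*140 + (1 + 2)² = (4*(-12))*140 + (1 + 2)² = -48*140 + 3² = -6720 + 9 = -6711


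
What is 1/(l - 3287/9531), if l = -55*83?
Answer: -9531/43512302 ≈ -0.00021904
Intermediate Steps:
l = -4565
1/(l - 3287/9531) = 1/(-4565 - 3287/9531) = 1/(-43512302/9531) = -9531/43512302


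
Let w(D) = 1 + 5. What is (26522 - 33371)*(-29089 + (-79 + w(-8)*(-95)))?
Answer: 203675562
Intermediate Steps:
w(D) = 6
(26522 - 33371)*(-29089 + (-79 + w(-8)*(-95))) = (26522 - 33371)*(-29089 + (-79 + 6*(-95))) = -6849*(-29089 + (-79 - 570)) = -6849*(-29089 - 649) = -6849*(-29738) = 203675562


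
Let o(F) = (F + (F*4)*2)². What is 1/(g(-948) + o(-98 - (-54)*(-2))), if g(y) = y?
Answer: 1/3436368 ≈ 2.9101e-7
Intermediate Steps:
o(F) = 81*F² (o(F) = (F + (4*F)*2)² = (F + 8*F)² = (9*F)² = 81*F²)
1/(g(-948) + o(-98 - (-54)*(-2))) = 1/(-948 + 81*(-98 - (-54)*(-2))²) = 1/(-948 + 81*(-98 - 1*108)²) = 1/(-948 + 81*(-98 - 108)²) = 1/(-948 + 81*(-206)²) = 1/(-948 + 81*42436) = 1/(-948 + 3437316) = 1/3436368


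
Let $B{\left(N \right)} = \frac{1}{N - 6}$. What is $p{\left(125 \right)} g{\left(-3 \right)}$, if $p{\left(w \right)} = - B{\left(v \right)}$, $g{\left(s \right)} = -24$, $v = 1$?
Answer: $- \frac{24}{5} \approx -4.8$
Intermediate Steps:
$B{\left(N \right)} = \frac{1}{-6 + N}$
$p{\left(w \right)} = \frac{1}{5}$ ($p{\left(w \right)} = - \frac{1}{-6 + 1} = - \frac{1}{-5} = \left(-1\right) \left(- \frac{1}{5}\right) = \frac{1}{5}$)
$p{\left(125 \right)} g{\left(-3 \right)} = \frac{1}{5} \left(-24\right) = - \frac{24}{5}$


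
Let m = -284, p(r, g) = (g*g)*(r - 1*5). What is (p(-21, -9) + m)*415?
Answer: -991850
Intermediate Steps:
p(r, g) = g**2*(-5 + r) (p(r, g) = g**2*(r - 5) = g**2*(-5 + r))
(p(-21, -9) + m)*415 = ((-9)**2*(-5 - 21) - 284)*415 = (81*(-26) - 284)*415 = (-2106 - 284)*415 = -2390*415 = -991850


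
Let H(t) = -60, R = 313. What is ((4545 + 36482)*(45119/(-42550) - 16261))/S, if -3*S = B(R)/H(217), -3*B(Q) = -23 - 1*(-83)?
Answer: 255497940873567/42550 ≈ 6.0047e+9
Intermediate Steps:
B(Q) = -20 (B(Q) = -(-23 - 1*(-83))/3 = -(-23 + 83)/3 = -⅓*60 = -20)
S = -⅑ (S = -(-20)/(3*(-60)) = -(-20)*(-1)/(3*60) = -⅓*⅓ = -⅑ ≈ -0.11111)
((4545 + 36482)*(45119/(-42550) - 16261))/S = ((4545 + 36482)*(45119/(-42550) - 16261))/(-⅑) = (41027*(45119*(-1/42550) - 16261))*(-9) = (41027*(-45119/42550 - 16261))*(-9) = (41027*(-691950669/42550))*(-9) = -28388660097063/42550*(-9) = 255497940873567/42550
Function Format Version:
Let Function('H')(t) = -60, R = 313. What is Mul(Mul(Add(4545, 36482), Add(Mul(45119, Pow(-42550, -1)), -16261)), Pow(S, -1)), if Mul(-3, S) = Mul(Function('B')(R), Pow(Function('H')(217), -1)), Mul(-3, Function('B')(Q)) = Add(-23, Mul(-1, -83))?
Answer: Rational(255497940873567, 42550) ≈ 6.0047e+9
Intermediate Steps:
Function('B')(Q) = -20 (Function('B')(Q) = Mul(Rational(-1, 3), Add(-23, Mul(-1, -83))) = Mul(Rational(-1, 3), Add(-23, 83)) = Mul(Rational(-1, 3), 60) = -20)
S = Rational(-1, 9) (S = Mul(Rational(-1, 3), Mul(-20, Pow(-60, -1))) = Mul(Rational(-1, 3), Mul(-20, Rational(-1, 60))) = Mul(Rational(-1, 3), Rational(1, 3)) = Rational(-1, 9) ≈ -0.11111)
Mul(Mul(Add(4545, 36482), Add(Mul(45119, Pow(-42550, -1)), -16261)), Pow(S, -1)) = Mul(Mul(Add(4545, 36482), Add(Mul(45119, Pow(-42550, -1)), -16261)), Pow(Rational(-1, 9), -1)) = Mul(Mul(41027, Add(Mul(45119, Rational(-1, 42550)), -16261)), -9) = Mul(Mul(41027, Add(Rational(-45119, 42550), -16261)), -9) = Mul(Mul(41027, Rational(-691950669, 42550)), -9) = Mul(Rational(-28388660097063, 42550), -9) = Rational(255497940873567, 42550)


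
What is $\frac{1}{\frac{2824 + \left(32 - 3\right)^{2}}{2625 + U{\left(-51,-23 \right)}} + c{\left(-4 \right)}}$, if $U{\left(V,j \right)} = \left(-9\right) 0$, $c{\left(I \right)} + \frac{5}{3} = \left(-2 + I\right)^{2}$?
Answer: $\frac{525}{18758} \approx 0.027988$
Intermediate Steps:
$c{\left(I \right)} = - \frac{5}{3} + \left(-2 + I\right)^{2}$
$U{\left(V,j \right)} = 0$
$\frac{1}{\frac{2824 + \left(32 - 3\right)^{2}}{2625 + U{\left(-51,-23 \right)}} + c{\left(-4 \right)}} = \frac{1}{\frac{2824 + \left(32 - 3\right)^{2}}{2625 + 0} - \left(\frac{5}{3} - \left(-2 - 4\right)^{2}\right)} = \frac{1}{\frac{2824 + 29^{2}}{2625} - \left(\frac{5}{3} - \left(-6\right)^{2}\right)} = \frac{1}{\left(2824 + 841\right) \frac{1}{2625} + \left(- \frac{5}{3} + 36\right)} = \frac{1}{3665 \cdot \frac{1}{2625} + \frac{103}{3}} = \frac{1}{\frac{733}{525} + \frac{103}{3}} = \frac{1}{\frac{18758}{525}} = \frac{525}{18758}$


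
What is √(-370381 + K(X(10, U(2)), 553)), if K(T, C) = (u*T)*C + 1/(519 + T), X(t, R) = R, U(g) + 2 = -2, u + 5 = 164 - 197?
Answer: I*√75940547610/515 ≈ 535.09*I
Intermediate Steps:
u = -38 (u = -5 + (164 - 197) = -5 - 33 = -38)
U(g) = -4 (U(g) = -2 - 2 = -4)
K(T, C) = 1/(519 + T) - 38*C*T (K(T, C) = (-38*T)*C + 1/(519 + T) = -38*C*T + 1/(519 + T) = 1/(519 + T) - 38*C*T)
√(-370381 + K(X(10, U(2)), 553)) = √(-370381 + (1 - 19722*553*(-4) - 38*553*(-4)²)/(519 - 4)) = √(-370381 + (1 + 43625064 - 38*553*16)/515) = √(-370381 + (1 + 43625064 - 336224)/515) = √(-370381 + (1/515)*43288841) = √(-370381 + 43288841/515) = √(-147457374/515) = I*√75940547610/515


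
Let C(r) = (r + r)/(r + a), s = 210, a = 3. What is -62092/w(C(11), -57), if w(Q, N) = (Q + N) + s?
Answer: -217322/541 ≈ -401.70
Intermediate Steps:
C(r) = 2*r/(3 + r) (C(r) = (r + r)/(r + 3) = (2*r)/(3 + r) = 2*r/(3 + r))
w(Q, N) = 210 + N + Q (w(Q, N) = (Q + N) + 210 = (N + Q) + 210 = 210 + N + Q)
-62092/w(C(11), -57) = -62092/(210 - 57 + 2*11/(3 + 11)) = -62092/(210 - 57 + 2*11/14) = -62092/(210 - 57 + 2*11*(1/14)) = -62092/(210 - 57 + 11/7) = -62092/1082/7 = -62092*7/1082 = -217322/541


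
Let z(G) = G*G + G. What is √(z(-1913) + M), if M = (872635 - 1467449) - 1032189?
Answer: √2030653 ≈ 1425.0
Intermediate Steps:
M = -1627003 (M = -594814 - 1032189 = -1627003)
z(G) = G + G² (z(G) = G² + G = G + G²)
√(z(-1913) + M) = √(-1913*(1 - 1913) - 1627003) = √(-1913*(-1912) - 1627003) = √(3657656 - 1627003) = √2030653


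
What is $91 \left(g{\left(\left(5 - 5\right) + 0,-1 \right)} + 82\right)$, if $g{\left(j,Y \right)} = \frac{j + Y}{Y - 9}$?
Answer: $\frac{74711}{10} \approx 7471.1$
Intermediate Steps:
$g{\left(j,Y \right)} = \frac{Y + j}{-9 + Y}$
$91 \left(g{\left(\left(5 - 5\right) + 0,-1 \right)} + 82\right) = 91 \left(\frac{-1 + \left(\left(5 - 5\right) + 0\right)}{-9 - 1} + 82\right) = 91 \left(\frac{-1 + \left(0 + 0\right)}{-10} + 82\right) = 91 \left(- \frac{-1 + 0}{10} + 82\right) = 91 \left(\left(- \frac{1}{10}\right) \left(-1\right) + 82\right) = 91 \left(\frac{1}{10} + 82\right) = 91 \cdot \frac{821}{10} = \frac{74711}{10}$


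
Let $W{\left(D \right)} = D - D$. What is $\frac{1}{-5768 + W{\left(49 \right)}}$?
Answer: $- \frac{1}{5768} \approx -0.00017337$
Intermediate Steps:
$W{\left(D \right)} = 0$
$\frac{1}{-5768 + W{\left(49 \right)}} = \frac{1}{-5768 + 0} = \frac{1}{-5768} = - \frac{1}{5768}$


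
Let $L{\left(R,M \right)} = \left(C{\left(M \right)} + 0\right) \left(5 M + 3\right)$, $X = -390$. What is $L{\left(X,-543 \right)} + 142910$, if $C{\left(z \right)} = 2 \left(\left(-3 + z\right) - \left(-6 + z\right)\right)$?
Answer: $126638$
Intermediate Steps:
$C{\left(z \right)} = 6$ ($C{\left(z \right)} = 2 \cdot 3 = 6$)
$L{\left(R,M \right)} = 18 + 30 M$ ($L{\left(R,M \right)} = \left(6 + 0\right) \left(5 M + 3\right) = 6 \left(3 + 5 M\right) = 18 + 30 M$)
$L{\left(X,-543 \right)} + 142910 = \left(18 + 30 \left(-543\right)\right) + 142910 = \left(18 - 16290\right) + 142910 = -16272 + 142910 = 126638$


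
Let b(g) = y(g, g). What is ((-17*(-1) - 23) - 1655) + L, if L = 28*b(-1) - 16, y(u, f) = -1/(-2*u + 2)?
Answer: -1684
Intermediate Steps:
y(u, f) = -1/(2 - 2*u)
b(g) = 1/(2*(-1 + g))
L = -23 (L = 28*(1/(2*(-1 - 1))) - 16 = 28*((½)/(-2)) - 16 = 28*((½)*(-½)) - 16 = 28*(-¼) - 16 = -7 - 16 = -23)
((-17*(-1) - 23) - 1655) + L = ((-17*(-1) - 23) - 1655) - 23 = ((17 - 23) - 1655) - 23 = (-6 - 1655) - 23 = -1661 - 23 = -1684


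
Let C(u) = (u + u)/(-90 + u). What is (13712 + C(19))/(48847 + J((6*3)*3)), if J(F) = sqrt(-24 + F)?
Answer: 47553238358/169408085909 - 973514*sqrt(30)/169408085909 ≈ 0.28067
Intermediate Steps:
C(u) = 2*u/(-90 + u) (C(u) = (2*u)/(-90 + u) = 2*u/(-90 + u))
(13712 + C(19))/(48847 + J((6*3)*3)) = (13712 + 2*19/(-90 + 19))/(48847 + sqrt(-24 + (6*3)*3)) = (13712 + 2*19/(-71))/(48847 + sqrt(-24 + 18*3)) = (13712 + 2*19*(-1/71))/(48847 + sqrt(-24 + 54)) = (13712 - 38/71)/(48847 + sqrt(30)) = 973514/(71*(48847 + sqrt(30)))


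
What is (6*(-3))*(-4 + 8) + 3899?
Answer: 3827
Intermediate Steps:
(6*(-3))*(-4 + 8) + 3899 = -18*4 + 3899 = -72 + 3899 = 3827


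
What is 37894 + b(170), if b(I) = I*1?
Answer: 38064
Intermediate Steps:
b(I) = I
37894 + b(170) = 37894 + 170 = 38064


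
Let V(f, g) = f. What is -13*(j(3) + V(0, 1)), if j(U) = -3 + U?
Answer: 0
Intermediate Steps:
-13*(j(3) + V(0, 1)) = -13*((-3 + 3) + 0) = -13*(0 + 0) = -13*0 = 0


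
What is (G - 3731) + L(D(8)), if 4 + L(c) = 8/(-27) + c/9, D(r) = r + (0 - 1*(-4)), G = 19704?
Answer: 431191/27 ≈ 15970.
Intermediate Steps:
D(r) = 4 + r (D(r) = r + (0 + 4) = r + 4 = 4 + r)
L(c) = -116/27 + c/9 (L(c) = -4 + (8/(-27) + c/9) = -4 + (8*(-1/27) + c*(⅑)) = -4 + (-8/27 + c/9) = -116/27 + c/9)
(G - 3731) + L(D(8)) = (19704 - 3731) + (-116/27 + (4 + 8)/9) = 15973 + (-116/27 + (⅑)*12) = 15973 + (-116/27 + 4/3) = 15973 - 80/27 = 431191/27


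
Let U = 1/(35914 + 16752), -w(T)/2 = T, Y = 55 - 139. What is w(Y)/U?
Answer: 8847888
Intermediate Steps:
Y = -84
w(T) = -2*T
U = 1/52666 ≈ 1.8988e-5
w(Y)/U = (-2*(-84))/(1/52666) = 168*52666 = 8847888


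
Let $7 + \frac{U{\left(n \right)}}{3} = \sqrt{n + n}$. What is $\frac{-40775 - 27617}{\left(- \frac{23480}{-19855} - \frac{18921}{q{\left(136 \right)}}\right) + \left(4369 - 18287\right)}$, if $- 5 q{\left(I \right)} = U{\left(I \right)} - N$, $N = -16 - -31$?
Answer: $\frac{1513010335454724832}{209150006923688167} + \frac{136037269042986080 \sqrt{17}}{209150006923688167} \approx 9.9159$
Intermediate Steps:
$N = 15$ ($N = -16 + 31 = 15$)
$U{\left(n \right)} = -21 + 3 \sqrt{2} \sqrt{n}$ ($U{\left(n \right)} = -21 + 3 \sqrt{n + n} = -21 + 3 \sqrt{2 n} = -21 + 3 \sqrt{2} \sqrt{n}$)
$q{\left(I \right)} = \frac{36}{5} - \frac{3 \sqrt{2} \sqrt{I}}{5}$ ($q{\left(I \right)} = - \frac{\left(-21 + 3 \sqrt{2} \sqrt{I}\right) - 15}{5} = - \frac{-36 + 3 \sqrt{2} \sqrt{I}}{5} = \frac{36}{5} - \frac{3 \sqrt{2} \sqrt{I}}{5}$)
$\frac{-40775 - 27617}{\left(- \frac{23480}{-19855} - \frac{18921}{q{\left(136 \right)}}\right) + \left(4369 - 18287\right)} = \frac{-40775 - 27617}{\left(- \frac{23480}{-19855} - \frac{18921}{\frac{36}{5} - \frac{3 \sqrt{2} \sqrt{136}}{5}}\right) + \left(4369 - 18287\right)} = - \frac{68392}{\left(\left(-23480\right) \left(- \frac{1}{19855}\right) - \frac{18921}{\frac{36}{5} - \frac{3 \sqrt{2} \cdot 2 \sqrt{34}}{5}}\right) - 13918} = - \frac{68392}{\left(\frac{4696}{3971} - \frac{18921}{\frac{36}{5} - \frac{12 \sqrt{17}}{5}}\right) - 13918} = - \frac{68392}{- \frac{55263682}{3971} - \frac{18921}{\frac{36}{5} - \frac{12 \sqrt{17}}{5}}}$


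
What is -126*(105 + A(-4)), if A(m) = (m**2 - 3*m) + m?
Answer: -16254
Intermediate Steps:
A(m) = m**2 - 2*m
-126*(105 + A(-4)) = -126*(105 - 4*(-2 - 4)) = -126*(105 - 4*(-6)) = -126*(105 + 24) = -126*129 = -16254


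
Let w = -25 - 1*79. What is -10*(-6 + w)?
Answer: 1100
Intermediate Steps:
w = -104 (w = -25 - 79 = -104)
-10*(-6 + w) = -10*(-6 - 104) = -10*(-110) = 1100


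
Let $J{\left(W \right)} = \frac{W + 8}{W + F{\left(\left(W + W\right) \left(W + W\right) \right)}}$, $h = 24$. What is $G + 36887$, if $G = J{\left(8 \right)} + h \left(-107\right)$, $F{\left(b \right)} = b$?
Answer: $\frac{1132529}{33} \approx 34319.0$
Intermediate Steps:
$J{\left(W \right)} = \frac{8 + W}{W + 4 W^{2}}$ ($J{\left(W \right)} = \frac{W + 8}{W + \left(W + W\right) \left(W + W\right)} = \frac{8 + W}{W + 2 W 2 W} = \frac{8 + W}{W + 4 W^{2}}$)
$G = - \frac{84742}{33}$ ($G = \frac{8 + 8}{8 \left(1 + 4 \cdot 8\right)} + 24 \left(-107\right) = \frac{1}{8} \frac{1}{1 + 32} \cdot 16 - 2568 = \frac{1}{8} \cdot \frac{1}{33} \cdot 16 - 2568 = \frac{2}{33} - 2568 = - \frac{84742}{33} \approx -2567.9$)
$G + 36887 = - \frac{84742}{33} + 36887 = \frac{1132529}{33}$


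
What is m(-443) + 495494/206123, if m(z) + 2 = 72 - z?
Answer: 106236593/206123 ≈ 515.40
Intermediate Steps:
m(z) = 70 - z (m(z) = -2 + (72 - z) = 70 - z)
m(-443) + 495494/206123 = (70 - 1*(-443)) + 495494/206123 = (70 + 443) + 495494*(1/206123) = 513 + 495494/206123 = 106236593/206123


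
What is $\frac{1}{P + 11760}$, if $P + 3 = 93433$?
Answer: $\frac{1}{105190} \approx 9.5066 \cdot 10^{-6}$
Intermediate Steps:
$P = 93430$ ($P = -3 + 93433 = 93430$)
$\frac{1}{P + 11760} = \frac{1}{93430 + 11760} = \frac{1}{105190}$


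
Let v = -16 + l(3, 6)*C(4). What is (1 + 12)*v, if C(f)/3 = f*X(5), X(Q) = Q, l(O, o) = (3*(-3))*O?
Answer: -21268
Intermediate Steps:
l(O, o) = -9*O
C(f) = 15*f (C(f) = 3*(f*5) = 3*(5*f) = 15*f)
v = -1636 (v = -16 + (-9*3)*(15*4) = -16 - 27*60 = -16 - 1620 = -1636)
(1 + 12)*v = (1 + 12)*(-1636) = 13*(-1636) = -21268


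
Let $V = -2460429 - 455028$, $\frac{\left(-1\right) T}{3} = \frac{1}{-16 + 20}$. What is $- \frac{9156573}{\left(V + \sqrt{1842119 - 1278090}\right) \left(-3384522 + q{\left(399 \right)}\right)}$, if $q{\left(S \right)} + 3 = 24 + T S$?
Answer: $- \frac{13341126861}{14378024117564705} - \frac{3052191 \sqrt{564029}}{9590142086415658235} \approx -9.2812 \cdot 10^{-7}$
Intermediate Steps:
$T = - \frac{3}{4}$ ($T = - \frac{3}{-16 + 20} = - \frac{3}{4} \approx -0.75$)
$V = -2915457$ ($V = -2460429 - 455028 = -2915457$)
$q{\left(S \right)} = 21 - \frac{3 S}{4}$ ($q{\left(S \right)} = -3 - \left(-24 + \frac{3 S}{4}\right) = 21 - \frac{3 S}{4}$)
$- \frac{9156573}{\left(V + \sqrt{1842119 - 1278090}\right) \left(-3384522 + q{\left(399 \right)}\right)} = - \frac{9156573}{\left(-2915457 + \sqrt{1842119 - 1278090}\right) \left(-3384522 + \left(21 - \frac{1197}{4}\right)\right)} = - \frac{9156573}{\left(-2915457 + \sqrt{564029}\right) \left(-3384522 + \left(21 - \frac{1197}{4}\right)\right)} = - \frac{9156573}{\left(-2915457 + \sqrt{564029}\right) \left(-3384522 - \frac{1113}{4}\right)} = - \frac{9156573}{\left(-2915457 + \sqrt{564029}\right) \left(- \frac{13539201}{4}\right)} = - \frac{9156573}{\frac{39472958329857}{4} - \frac{13539201 \sqrt{564029}}{4}}$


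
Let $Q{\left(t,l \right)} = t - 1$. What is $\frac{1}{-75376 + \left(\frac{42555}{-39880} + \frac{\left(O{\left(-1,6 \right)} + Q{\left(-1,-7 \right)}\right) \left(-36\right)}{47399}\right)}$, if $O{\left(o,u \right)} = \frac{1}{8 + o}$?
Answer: $- \frac{2646380968}{199476432001423} \approx -1.3267 \cdot 10^{-5}$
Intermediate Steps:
$Q{\left(t,l \right)} = -1 + t$
$\frac{1}{-75376 + \left(\frac{42555}{-39880} + \frac{\left(O{\left(-1,6 \right)} + Q{\left(-1,-7 \right)}\right) \left(-36\right)}{47399}\right)} = \frac{1}{-75376 + \left(\frac{42555}{-39880} + \frac{\left(\frac{1}{8 - 1} - 2\right) \left(-36\right)}{47399}\right)} = \frac{1}{-75376 + \left(42555 \left(- \frac{1}{39880}\right) + \left(\frac{1}{7} - 2\right) \left(-36\right) \frac{1}{47399}\right)} = \frac{1}{-75376 - \left(\frac{8511}{7976} - \left(\frac{1}{7} - 2\right) \left(-36\right) \frac{1}{47399}\right)} = \frac{1}{-75376 - \left(\frac{8511}{7976} - \left(- \frac{13}{7}\right) \left(-36\right) \frac{1}{47399}\right)} = \frac{1}{-75376 + \left(- \frac{8511}{7976} + \frac{468}{7} \cdot \frac{1}{47399}\right)} = \frac{1}{-75376 + \left(- \frac{8511}{7976} + \frac{468}{331793}\right)} = \frac{1}{-75376 - \frac{2820157455}{2646380968}} = \frac{1}{- \frac{199476432001423}{2646380968}} = - \frac{2646380968}{199476432001423}$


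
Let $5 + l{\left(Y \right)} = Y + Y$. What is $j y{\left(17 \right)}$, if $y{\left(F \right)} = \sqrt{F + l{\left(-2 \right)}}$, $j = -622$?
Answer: $- 1244 \sqrt{2} \approx -1759.3$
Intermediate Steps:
$l{\left(Y \right)} = -5 + 2 Y$ ($l{\left(Y \right)} = -5 + \left(Y + Y\right) = -5 + 2 Y$)
$y{\left(F \right)} = \sqrt{-9 + F}$ ($y{\left(F \right)} = \sqrt{F + \left(-5 + 2 \left(-2\right)\right)} = \sqrt{F - 9} = \sqrt{-9 + F}$)
$j y{\left(17 \right)} = - 622 \sqrt{-9 + 17} = - 622 \sqrt{8} = - 622 \cdot 2 \sqrt{2} = - 1244 \sqrt{2}$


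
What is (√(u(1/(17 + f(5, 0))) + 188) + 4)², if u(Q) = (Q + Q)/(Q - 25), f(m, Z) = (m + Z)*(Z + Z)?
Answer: (424 + √2112315)²/11236 ≈ 313.68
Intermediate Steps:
f(m, Z) = 2*Z*(Z + m) (f(m, Z) = (Z + m)*(2*Z) = 2*Z*(Z + m))
u(Q) = 2*Q/(-25 + Q) (u(Q) = (2*Q)/(-25 + Q) = 2*Q/(-25 + Q))
(√(u(1/(17 + f(5, 0))) + 188) + 4)² = (√(2/((17 + 2*0*(0 + 5))*(-25 + 1/(17 + 2*0*(0 + 5)))) + 188) + 4)² = (√(2/((17 + 2*0*5)*(-25 + 1/(17 + 2*0*5))) + 188) + 4)² = (√(2/((17 + 0)*(-25 + 1/(17 + 0))) + 188) + 4)² = (√(2/(17*(-25 + 1/17)) + 188) + 4)² = (√(2*(1/17)/(-25 + 1/17) + 188) + 4)² = (√(2*(1/17)/(-424/17) + 188) + 4)² = (√(2*(1/17)*(-17/424) + 188) + 4)² = (√(-1/212 + 188) + 4)² = (√(39855/212) + 4)² = (√2112315/106 + 4)² = (4 + √2112315/106)²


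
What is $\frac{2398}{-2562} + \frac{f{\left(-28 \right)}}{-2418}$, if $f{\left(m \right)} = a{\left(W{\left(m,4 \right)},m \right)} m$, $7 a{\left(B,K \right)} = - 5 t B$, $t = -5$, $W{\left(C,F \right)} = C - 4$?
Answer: $- \frac{388799}{172081} \approx -2.2594$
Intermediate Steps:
$W{\left(C,F \right)} = -4 + C$
$a{\left(B,K \right)} = \frac{25 B}{7}$ ($a{\left(B,K \right)} = \frac{\left(-5\right) \left(-5\right) B}{7} = \frac{25 B}{7}$)
$f{\left(m \right)} = m \left(- \frac{100}{7} + \frac{25 m}{7}\right)$ ($f{\left(m \right)} = \frac{25 \left(-4 + m\right)}{7} m = \left(- \frac{100}{7} + \frac{25 m}{7}\right) m = m \left(- \frac{100}{7} + \frac{25 m}{7}\right)$)
$\frac{2398}{-2562} + \frac{f{\left(-28 \right)}}{-2418} = \frac{2398}{-2562} + \frac{\frac{25}{7} \left(-28\right) \left(-4 - 28\right)}{-2418} = 2398 \left(- \frac{1}{2562}\right) + \frac{25}{7} \left(-28\right) \left(-32\right) \left(- \frac{1}{2418}\right) = - \frac{1199}{1281} + 3200 \left(- \frac{1}{2418}\right) = - \frac{1199}{1281} - \frac{1600}{1209} = - \frac{388799}{172081}$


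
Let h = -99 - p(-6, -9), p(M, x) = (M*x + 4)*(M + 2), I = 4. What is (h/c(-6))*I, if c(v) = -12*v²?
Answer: -133/108 ≈ -1.2315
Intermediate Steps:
p(M, x) = (2 + M)*(4 + M*x) (p(M, x) = (4 + M*x)*(2 + M) = (2 + M)*(4 + M*x))
h = 133 (h = -99 - (8 + 4*(-6) - 9*(-6)² + 2*(-6)*(-9)) = -99 - (8 - 24 - 9*36 + 108) = -99 - (8 - 24 - 324 + 108) = -99 - 1*(-232) = -99 + 232 = 133)
(h/c(-6))*I = (133/((-12*(-6)²)))*4 = (133/((-12*36)))*4 = (133/(-432))*4 = (133*(-1/432))*4 = -133/432*4 = -133/108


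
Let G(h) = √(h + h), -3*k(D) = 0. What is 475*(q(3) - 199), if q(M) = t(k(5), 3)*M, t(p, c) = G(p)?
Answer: -94525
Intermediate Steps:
k(D) = 0 (k(D) = -⅓*0 = 0)
G(h) = √2*√h (G(h) = √(2*h) = √2*√h)
t(p, c) = √2*√p
q(M) = 0 (q(M) = (√2*√0)*M = (√2*0)*M = 0*M = 0)
475*(q(3) - 199) = 475*(0 - 199) = 475*(-199) = -94525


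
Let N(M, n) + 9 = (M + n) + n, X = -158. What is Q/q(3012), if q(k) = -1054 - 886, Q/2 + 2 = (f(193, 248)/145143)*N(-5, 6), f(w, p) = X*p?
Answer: 105959/70394355 ≈ 0.0015052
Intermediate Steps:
N(M, n) = -9 + M + 2*n (N(M, n) = -9 + ((M + n) + n) = -9 + (M + 2*n) = -9 + M + 2*n)
f(w, p) = -158*p
Q = -423836/145143 (Q = -4 + 2*((-158*248/145143)*(-9 - 5 + 2*6)) = -4 + 2*((-39184*1/145143)*(-9 - 5 + 12)) = -4 + 2*(-39184/145143*(-2)) = -4 + 2*(78368/145143) = -4 + 156736/145143 = -423836/145143 ≈ -2.9201)
q(k) = -1940
Q/q(3012) = -423836/145143/(-1940) = -423836/145143*(-1/1940) = 105959/70394355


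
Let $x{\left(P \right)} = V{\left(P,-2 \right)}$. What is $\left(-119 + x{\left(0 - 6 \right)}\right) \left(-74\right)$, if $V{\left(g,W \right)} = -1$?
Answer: $8880$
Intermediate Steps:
$x{\left(P \right)} = -1$
$\left(-119 + x{\left(0 - 6 \right)}\right) \left(-74\right) = \left(-119 - 1\right) \left(-74\right) = \left(-120\right) \left(-74\right) = 8880$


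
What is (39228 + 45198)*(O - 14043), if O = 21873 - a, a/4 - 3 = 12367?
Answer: -3516342900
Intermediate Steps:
a = 49480 (a = 12 + 4*12367 = 12 + 49468 = 49480)
O = -27607 (O = 21873 - 1*49480 = 21873 - 49480 = -27607)
(39228 + 45198)*(O - 14043) = (39228 + 45198)*(-27607 - 14043) = 84426*(-41650) = -3516342900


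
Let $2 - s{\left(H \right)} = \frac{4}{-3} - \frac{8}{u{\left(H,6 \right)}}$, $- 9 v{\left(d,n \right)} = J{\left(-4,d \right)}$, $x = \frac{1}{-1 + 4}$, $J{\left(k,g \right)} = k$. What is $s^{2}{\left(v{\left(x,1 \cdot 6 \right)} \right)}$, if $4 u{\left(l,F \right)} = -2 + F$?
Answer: $\frac{1156}{9} \approx 128.44$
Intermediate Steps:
$u{\left(l,F \right)} = - \frac{1}{2} + \frac{F}{4}$ ($u{\left(l,F \right)} = \frac{-2 + F}{4} = - \frac{1}{2} + \frac{F}{4}$)
$x = \frac{1}{3} \approx 0.33333$
$v{\left(d,n \right)} = \frac{4}{9}$ ($v{\left(d,n \right)} = \left(- \frac{1}{9}\right) \left(-4\right) = \frac{4}{9}$)
$s{\left(H \right)} = \frac{34}{3}$ ($s{\left(H \right)} = 2 - \left(\frac{4}{-3} - \frac{8}{- \frac{1}{2} + \frac{1}{4} \cdot 6}\right) = 2 - \left(4 \left(- \frac{1}{3}\right) - \frac{8}{- \frac{1}{2} + \frac{3}{2}}\right) = 2 - \left(- \frac{4}{3} - \frac{8}{1}\right) = 2 - \left(- \frac{4}{3} - 8\right) = 2 - - \frac{28}{3} = 2 + \frac{28}{3} = \frac{34}{3}$)
$s^{2}{\left(v{\left(x,1 \cdot 6 \right)} \right)} = \left(\frac{34}{3}\right)^{2} = \frac{1156}{9}$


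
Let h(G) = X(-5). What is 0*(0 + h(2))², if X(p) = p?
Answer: 0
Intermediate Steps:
h(G) = -5
0*(0 + h(2))² = 0*(0 - 5)² = 0*(-5)² = 0*25 = 0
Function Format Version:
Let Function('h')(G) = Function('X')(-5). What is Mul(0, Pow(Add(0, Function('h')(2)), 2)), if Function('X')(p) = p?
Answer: 0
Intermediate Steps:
Function('h')(G) = -5
Mul(0, Pow(Add(0, Function('h')(2)), 2)) = Mul(0, Pow(Add(0, -5), 2)) = Mul(0, Pow(-5, 2)) = Mul(0, 25) = 0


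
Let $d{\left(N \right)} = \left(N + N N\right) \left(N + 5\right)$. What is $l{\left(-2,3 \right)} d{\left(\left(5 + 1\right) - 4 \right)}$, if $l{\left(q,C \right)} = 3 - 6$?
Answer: $-126$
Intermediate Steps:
$l{\left(q,C \right)} = -3$ ($l{\left(q,C \right)} = 3 - 6 = -3$)
$d{\left(N \right)} = \left(5 + N\right) \left(N + N^{2}\right)$ ($d{\left(N \right)} = \left(N + N^{2}\right) \left(5 + N\right) = \left(5 + N\right) \left(N + N^{2}\right)$)
$l{\left(-2,3 \right)} d{\left(\left(5 + 1\right) - 4 \right)} = - 3 \left(\left(5 + 1\right) - 4\right) \left(5 + \left(\left(5 + 1\right) - 4\right)^{2} + 6 \left(\left(5 + 1\right) - 4\right)\right) = - 3 \left(6 - 4\right) \left(5 + \left(6 - 4\right)^{2} + 6 \left(6 - 4\right)\right) = - 3 \cdot 2 \left(5 + 2^{2} + 6 \cdot 2\right) = - 3 \cdot 2 \left(5 + 4 + 12\right) = - 3 \cdot 2 \cdot 21 = \left(-3\right) 42 = -126$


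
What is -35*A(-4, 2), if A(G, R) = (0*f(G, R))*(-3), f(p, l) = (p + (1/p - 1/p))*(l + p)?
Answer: 0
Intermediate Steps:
f(p, l) = p*(l + p) (f(p, l) = (p + (1/p - 1/p))*(l + p) = (p + 0)*(l + p) = p*(l + p))
A(G, R) = 0 (A(G, R) = (0*(G*(R + G)))*(-3) = (0*(G*(G + R)))*(-3) = 0*(-3) = 0)
-35*A(-4, 2) = -35*0 = -1*0 = 0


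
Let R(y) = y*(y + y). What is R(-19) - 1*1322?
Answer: -600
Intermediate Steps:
R(y) = 2*y² (R(y) = y*(2*y) = 2*y²)
R(-19) - 1*1322 = 2*(-19)² - 1*1322 = 2*361 - 1322 = 722 - 1322 = -600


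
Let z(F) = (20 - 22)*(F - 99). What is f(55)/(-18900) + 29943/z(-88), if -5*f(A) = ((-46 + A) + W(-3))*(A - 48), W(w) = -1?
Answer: 101058373/1262250 ≈ 80.062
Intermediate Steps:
f(A) = -(-48 + A)*(-47 + A)/5 (f(A) = -((-46 + A) - 1)*(A - 48)/5 = -(-47 + A)*(-48 + A)/5 = -(-48 + A)*(-47 + A)/5)
z(F) = 198 - 2*F (z(F) = -2*(-99 + F) = 198 - 2*F)
f(55)/(-18900) + 29943/z(-88) = (-2256/5 + 19*55 - ⅕*55²)/(-18900) + 29943/(198 - 2*(-88)) = (-2256/5 + 1045 - ⅕*3025)*(-1/18900) + 29943/(198 + 176) = (-2256/5 + 1045 - 605)*(-1/18900) + 29943/374 = -56/5*(-1/18900) + 29943*(1/374) = 2/3375 + 29943/374 = 101058373/1262250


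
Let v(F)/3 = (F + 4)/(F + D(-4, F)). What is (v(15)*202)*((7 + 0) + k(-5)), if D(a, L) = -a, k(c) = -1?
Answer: 3636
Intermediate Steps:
v(F) = 3 (v(F) = 3*((F + 4)/(F - 1*(-4))) = 3*((4 + F)/(F + 4)) = 3*((4 + F)/(4 + F)) = 3*1 = 3)
(v(15)*202)*((7 + 0) + k(-5)) = (3*202)*((7 + 0) - 1) = 606*(7 - 1) = 606*6 = 3636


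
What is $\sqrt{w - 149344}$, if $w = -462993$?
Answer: $i \sqrt{612337} \approx 782.52 i$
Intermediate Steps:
$\sqrt{w - 149344} = \sqrt{-462993 - 149344} = \sqrt{-612337} = i \sqrt{612337}$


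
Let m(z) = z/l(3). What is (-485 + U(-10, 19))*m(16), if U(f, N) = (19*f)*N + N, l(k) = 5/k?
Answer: -195648/5 ≈ -39130.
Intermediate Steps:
U(f, N) = N + 19*N*f (U(f, N) = 19*N*f + N = N + 19*N*f)
m(z) = 3*z/5 (m(z) = z/((5/3)) = z/((5*(⅓))) = z/(5/3) = z*(⅗) = 3*z/5)
(-485 + U(-10, 19))*m(16) = (-485 + 19*(1 + 19*(-10)))*((⅗)*16) = (-485 + 19*(1 - 190))*(48/5) = (-485 + 19*(-189))*(48/5) = (-485 - 3591)*(48/5) = -4076*48/5 = -195648/5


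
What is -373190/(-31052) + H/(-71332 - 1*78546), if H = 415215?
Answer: 5379964330/581751457 ≈ 9.2479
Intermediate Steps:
-373190/(-31052) + H/(-71332 - 1*78546) = -373190/(-31052) + 415215/(-71332 - 1*78546) = -373190*(-1/31052) + 415215/(-71332 - 78546) = 186595/15526 + 415215/(-149878) = 186595/15526 + 415215*(-1/149878) = 186595/15526 - 415215/149878 = 5379964330/581751457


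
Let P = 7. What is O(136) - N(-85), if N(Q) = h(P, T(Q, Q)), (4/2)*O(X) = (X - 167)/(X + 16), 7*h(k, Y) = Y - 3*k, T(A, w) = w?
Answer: 32007/2128 ≈ 15.041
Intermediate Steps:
h(k, Y) = -3*k/7 + Y/7 (h(k, Y) = (Y - 3*k)/7 = -3*k/7 + Y/7)
O(X) = (-167 + X)/(2*(16 + X)) (O(X) = ((X - 167)/(X + 16))/2 = ((-167 + X)/(16 + X))/2 = (-167 + X)/(2*(16 + X)))
N(Q) = -3 + Q/7 (N(Q) = -3/7*7 + Q/7 = -3 + Q/7)
O(136) - N(-85) = (-167 + 136)/(2*(16 + 136)) - (-3 + (⅐)*(-85)) = (½)*(-31)/152 - (-3 - 85/7) = (½)*(1/152)*(-31) - 1*(-106/7) = -31/304 + 106/7 = 32007/2128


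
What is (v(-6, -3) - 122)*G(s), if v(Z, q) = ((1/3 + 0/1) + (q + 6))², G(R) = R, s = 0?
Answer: 0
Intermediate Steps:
v(Z, q) = (19/3 + q)² (v(Z, q) = ((1*(⅓) + 0*1) + (6 + q))² = ((⅓ + 0) + (6 + q))² = (⅓ + (6 + q))² = (19/3 + q)²)
(v(-6, -3) - 122)*G(s) = ((19 + 3*(-3))²/9 - 122)*0 = ((19 - 9)²/9 - 122)*0 = ((⅑)*10² - 122)*0 = ((⅑)*100 - 122)*0 = (100/9 - 122)*0 = -998/9*0 = 0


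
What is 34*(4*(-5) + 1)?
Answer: -646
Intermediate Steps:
34*(4*(-5) + 1) = 34*(-20 + 1) = 34*(-19) = -646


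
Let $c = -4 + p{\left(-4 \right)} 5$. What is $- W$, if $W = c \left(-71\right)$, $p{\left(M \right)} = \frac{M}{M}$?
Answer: $71$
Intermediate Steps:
$p{\left(M \right)} = 1$
$c = 1$ ($c = -4 + 1 \cdot 5 = -4 + 5 = 1$)
$W = -71$ ($W = 1 \left(-71\right) = -71$)
$- W = \left(-1\right) \left(-71\right) = 71$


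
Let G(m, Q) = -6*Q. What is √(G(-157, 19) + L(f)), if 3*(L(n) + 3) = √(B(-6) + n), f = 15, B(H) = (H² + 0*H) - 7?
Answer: √(-1053 + 6*√11)/3 ≈ 10.714*I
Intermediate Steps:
B(H) = -7 + H² (B(H) = (H² + 0) - 7 = H² - 7 = -7 + H²)
L(n) = -3 + √(29 + n)/3 (L(n) = -3 + √((-7 + (-6)²) + n)/3 = -3 + √((-7 + 36) + n)/3 = -3 + √(29 + n)/3)
√(G(-157, 19) + L(f)) = √(-6*19 + (-3 + √(29 + 15)/3)) = √(-114 + (-3 + √44/3)) = √(-114 + (-3 + (2*√11)/3)) = √(-114 + (-3 + 2*√11/3)) = √(-117 + 2*√11/3)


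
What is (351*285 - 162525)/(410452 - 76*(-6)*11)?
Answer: -31245/207734 ≈ -0.15041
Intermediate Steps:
(351*285 - 162525)/(410452 - 76*(-6)*11) = (100035 - 162525)/(410452 + 456*11) = -62490/(410452 + 5016) = -62490/415468 = -62490*1/415468 = -31245/207734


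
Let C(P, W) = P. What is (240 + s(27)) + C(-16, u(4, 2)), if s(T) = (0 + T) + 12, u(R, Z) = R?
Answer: 263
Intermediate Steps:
s(T) = 12 + T (s(T) = T + 12 = 12 + T)
(240 + s(27)) + C(-16, u(4, 2)) = (240 + (12 + 27)) - 16 = (240 + 39) - 16 = 279 - 16 = 263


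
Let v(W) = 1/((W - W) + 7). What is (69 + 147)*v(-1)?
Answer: 216/7 ≈ 30.857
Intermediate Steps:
v(W) = ⅐ (v(W) = 1/(0 + 7) = 1/7 = ⅐)
(69 + 147)*v(-1) = (69 + 147)*(⅐) = 216*(⅐) = 216/7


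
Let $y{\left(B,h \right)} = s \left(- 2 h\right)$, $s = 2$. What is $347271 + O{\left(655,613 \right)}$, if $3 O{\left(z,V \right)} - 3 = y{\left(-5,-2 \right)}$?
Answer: $\frac{1041824}{3} \approx 3.4727 \cdot 10^{5}$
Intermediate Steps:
$y{\left(B,h \right)} = - 4 h$ ($y{\left(B,h \right)} = 2 \left(- 2 h\right) = - 4 h$)
$O{\left(z,V \right)} = \frac{11}{3}$ ($O{\left(z,V \right)} = 1 + \frac{\left(-4\right) \left(-2\right)}{3} = 1 + \frac{1}{3} \cdot 8 = 1 + \frac{8}{3} = \frac{11}{3}$)
$347271 + O{\left(655,613 \right)} = 347271 + \frac{11}{3} = \frac{1041824}{3}$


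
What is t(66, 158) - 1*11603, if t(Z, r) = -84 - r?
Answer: -11845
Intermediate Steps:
t(66, 158) - 1*11603 = (-84 - 1*158) - 1*11603 = (-84 - 158) - 11603 = -242 - 11603 = -11845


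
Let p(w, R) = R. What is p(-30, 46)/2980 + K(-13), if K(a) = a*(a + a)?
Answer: 503643/1490 ≈ 338.02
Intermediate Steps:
K(a) = 2*a**2 (K(a) = a*(2*a) = 2*a**2)
p(-30, 46)/2980 + K(-13) = 46/2980 + 2*(-13)**2 = 46*(1/2980) + 2*169 = 23/1490 + 338 = 503643/1490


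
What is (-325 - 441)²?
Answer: 586756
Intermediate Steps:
(-325 - 441)² = (-766)² = 586756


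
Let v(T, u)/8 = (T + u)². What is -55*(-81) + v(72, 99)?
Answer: 238383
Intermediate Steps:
v(T, u) = 8*(T + u)²
-55*(-81) + v(72, 99) = -55*(-81) + 8*(72 + 99)² = 4455 + 8*171² = 4455 + 8*29241 = 4455 + 233928 = 238383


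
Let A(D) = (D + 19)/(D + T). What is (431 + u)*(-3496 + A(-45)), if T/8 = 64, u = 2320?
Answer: -4491442158/467 ≈ -9.6176e+6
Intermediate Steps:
T = 512 (T = 8*64 = 512)
A(D) = (19 + D)/(512 + D) (A(D) = (D + 19)/(D + 512) = (19 + D)/(512 + D))
(431 + u)*(-3496 + A(-45)) = (431 + 2320)*(-3496 + (19 - 45)/(512 - 45)) = 2751*(-3496 - 26/467) = 2751*(-1632658/467) = -4491442158/467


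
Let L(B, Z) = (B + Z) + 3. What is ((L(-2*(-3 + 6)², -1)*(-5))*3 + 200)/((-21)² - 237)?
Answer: 110/51 ≈ 2.1569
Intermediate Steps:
L(B, Z) = 3 + B + Z
((L(-2*(-3 + 6)², -1)*(-5))*3 + 200)/((-21)² - 237) = (((3 - 2*(-3 + 6)² - 1)*(-5))*3 + 200)/((-21)² - 237) = (((3 - 2*3² - 1)*(-5))*3 + 200)/(441 - 237) = (((3 - 2*9 - 1)*(-5))*3 + 200)/204 = (((3 - 18 - 1)*(-5))*3 + 200)/204 = (-16*(-5)*3 + 200)/204 = (80*3 + 200)/204 = (240 + 200)/204 = (1/204)*440 = 110/51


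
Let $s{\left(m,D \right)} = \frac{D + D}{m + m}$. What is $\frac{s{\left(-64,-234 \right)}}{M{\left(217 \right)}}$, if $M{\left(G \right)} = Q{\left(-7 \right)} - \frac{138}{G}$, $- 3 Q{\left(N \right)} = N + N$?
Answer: $\frac{76167}{83968} \approx 0.9071$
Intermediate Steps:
$Q{\left(N \right)} = - \frac{2 N}{3}$ ($Q{\left(N \right)} = - \frac{N + N}{3} = - \frac{2 N}{3}$)
$s{\left(m,D \right)} = \frac{D}{m}$ ($s{\left(m,D \right)} = \frac{2 D}{2 m} = 2 D \frac{1}{2 m} = \frac{D}{m}$)
$M{\left(G \right)} = \frac{14}{3} - \frac{138}{G}$ ($M{\left(G \right)} = \left(- \frac{2}{3}\right) \left(-7\right) - \frac{138}{G} = \frac{14}{3} - \frac{138}{G}$)
$\frac{s{\left(-64,-234 \right)}}{M{\left(217 \right)}} = \frac{\left(-234\right) \frac{1}{-64}}{\frac{14}{3} - \frac{138}{217}} = \frac{\left(-234\right) \left(- \frac{1}{64}\right)}{\frac{14}{3} - \frac{138}{217}} = \frac{117}{32 \left(\frac{14}{3} - \frac{138}{217}\right)} = \frac{117}{32 \cdot \frac{2624}{651}} = \frac{117}{32} \cdot \frac{651}{2624} = \frac{76167}{83968}$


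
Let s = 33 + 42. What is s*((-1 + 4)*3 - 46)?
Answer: -2775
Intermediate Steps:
s = 75
s*((-1 + 4)*3 - 46) = 75*((-1 + 4)*3 - 46) = 75*(3*3 - 46) = 75*(9 - 46) = 75*(-37) = -2775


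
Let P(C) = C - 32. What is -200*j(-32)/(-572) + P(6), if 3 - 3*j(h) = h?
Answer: -9404/429 ≈ -21.921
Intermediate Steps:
j(h) = 1 - h/3
P(C) = -32 + C
-200*j(-32)/(-572) + P(6) = -200*(1 - ⅓*(-32))/(-572) + (-32 + 6) = -200*(1 + 32/3)*(-1)/572 - 26 = -7000*(-1)/(3*572) - 26 = -200*(-35/1716) - 26 = 1750/429 - 26 = -9404/429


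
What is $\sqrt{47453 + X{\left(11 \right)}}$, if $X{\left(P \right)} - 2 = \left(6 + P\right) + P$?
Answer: $\sqrt{47483} \approx 217.91$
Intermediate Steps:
$X{\left(P \right)} = 8 + 2 P$ ($X{\left(P \right)} = 2 + \left(\left(6 + P\right) + P\right) = 2 + \left(6 + 2 P\right) = 8 + 2 P$)
$\sqrt{47453 + X{\left(11 \right)}} = \sqrt{47453 + \left(8 + 2 \cdot 11\right)} = \sqrt{47453 + \left(8 + 22\right)} = \sqrt{47453 + 30} = \sqrt{47483}$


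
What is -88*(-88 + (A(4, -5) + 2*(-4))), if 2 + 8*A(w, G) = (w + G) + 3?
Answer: 8448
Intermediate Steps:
A(w, G) = ⅛ + G/8 + w/8 (A(w, G) = -¼ + ((w + G) + 3)/8 = -¼ + ((G + w) + 3)/8 = -¼ + (3 + G + w)/8 = -¼ + (3/8 + G/8 + w/8) = ⅛ + G/8 + w/8)
-88*(-88 + (A(4, -5) + 2*(-4))) = -88*(-88 + ((⅛ + (⅛)*(-5) + (⅛)*4) + 2*(-4))) = -88*(-88 + ((⅛ - 5/8 + ½) - 8)) = -88*(-88 + (0 - 8)) = -88*(-88 - 8) = -88*(-96) = 8448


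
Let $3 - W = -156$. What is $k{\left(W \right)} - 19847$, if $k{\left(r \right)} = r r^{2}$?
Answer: $3999832$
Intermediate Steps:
$W = 159$ ($W = 3 - -156 = 3 + 156 = 159$)
$k{\left(r \right)} = r^{3}$
$k{\left(W \right)} - 19847 = 159^{3} - 19847 = 4019679 - 19847 = 3999832$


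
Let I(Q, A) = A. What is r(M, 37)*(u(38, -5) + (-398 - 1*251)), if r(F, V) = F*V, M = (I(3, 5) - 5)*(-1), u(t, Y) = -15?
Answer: 0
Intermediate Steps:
M = 0 (M = (5 - 5)*(-1) = 0*(-1) = 0)
r(M, 37)*(u(38, -5) + (-398 - 1*251)) = (0*37)*(-15 + (-398 - 1*251)) = 0*(-15 + (-398 - 251)) = 0*(-15 - 649) = 0*(-664) = 0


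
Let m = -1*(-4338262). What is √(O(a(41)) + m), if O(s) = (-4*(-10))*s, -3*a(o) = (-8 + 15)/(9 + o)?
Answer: √976108530/15 ≈ 2082.8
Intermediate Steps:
a(o) = -7/(3*(9 + o)) (a(o) = -(-8 + 15)/(3*(9 + o)) = -7/(3*(9 + o)))
O(s) = 40*s
m = 4338262
√(O(a(41)) + m) = √(40*(-7/(27 + 3*41)) + 4338262) = √(40*(-7/(27 + 123)) + 4338262) = √(40*(-7/150) + 4338262) = √(-28/15 + 4338262) = √(65073902/15) = √976108530/15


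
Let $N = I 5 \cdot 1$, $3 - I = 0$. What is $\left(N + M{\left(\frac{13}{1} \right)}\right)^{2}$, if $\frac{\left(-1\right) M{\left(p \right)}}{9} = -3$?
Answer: $1764$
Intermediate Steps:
$M{\left(p \right)} = 27$ ($M{\left(p \right)} = \left(-9\right) \left(-3\right) = 27$)
$I = 3$ ($I = 3 - 0 = 3 + 0 = 3$)
$N = 15$ ($N = 3 \cdot 5 \cdot 1 = 15 \cdot 1 = 15$)
$\left(N + M{\left(\frac{13}{1} \right)}\right)^{2} = \left(15 + 27\right)^{2} = 42^{2} = 1764$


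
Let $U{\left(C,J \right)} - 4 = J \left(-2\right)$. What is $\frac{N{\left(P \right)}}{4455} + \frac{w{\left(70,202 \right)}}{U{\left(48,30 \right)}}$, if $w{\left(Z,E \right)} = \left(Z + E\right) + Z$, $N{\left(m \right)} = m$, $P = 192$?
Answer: $- \frac{252143}{41580} \approx -6.064$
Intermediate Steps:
$U{\left(C,J \right)} = 4 - 2 J$ ($U{\left(C,J \right)} = 4 + J \left(-2\right) = 4 - 2 J$)
$w{\left(Z,E \right)} = E + 2 Z$ ($w{\left(Z,E \right)} = \left(E + Z\right) + Z = E + 2 Z$)
$\frac{N{\left(P \right)}}{4455} + \frac{w{\left(70,202 \right)}}{U{\left(48,30 \right)}} = \frac{192}{4455} + \frac{202 + 2 \cdot 70}{4 - 60} = 192 \cdot \frac{1}{4455} + \frac{202 + 140}{4 - 60} = \frac{64}{1485} + \frac{342}{-56} = \frac{64}{1485} + 342 \left(- \frac{1}{56}\right) = \frac{64}{1485} - \frac{171}{28} = - \frac{252143}{41580}$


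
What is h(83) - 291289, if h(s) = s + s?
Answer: -291123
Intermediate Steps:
h(s) = 2*s
h(83) - 291289 = 2*83 - 291289 = 166 - 291289 = -291123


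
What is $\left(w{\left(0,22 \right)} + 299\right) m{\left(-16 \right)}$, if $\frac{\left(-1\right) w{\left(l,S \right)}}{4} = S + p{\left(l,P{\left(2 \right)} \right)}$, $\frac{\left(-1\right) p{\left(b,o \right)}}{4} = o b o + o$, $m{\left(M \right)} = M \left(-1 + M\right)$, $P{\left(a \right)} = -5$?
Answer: $35632$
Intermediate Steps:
$p{\left(b,o \right)} = - 4 o - 4 b o^{2}$ ($p{\left(b,o \right)} = - 4 \left(o b o + o\right) = - 4 \left(b o o + o\right) = - 4 \left(b o^{2} + o\right) = - 4 \left(o + b o^{2}\right) = - 4 o - 4 b o^{2}$)
$w{\left(l,S \right)} = -80 - 4 S + 400 l$ ($w{\left(l,S \right)} = - 4 \left(S - - 20 \left(1 + l \left(-5\right)\right)\right) = - 4 \left(S - - 20 \left(1 - 5 l\right)\right) = - 4 \left(S - \left(-20 + 100 l\right)\right) = - 4 \left(20 + S - 100 l\right) = -80 - 4 S + 400 l$)
$\left(w{\left(0,22 \right)} + 299\right) m{\left(-16 \right)} = \left(\left(-80 - 88 + 400 \cdot 0\right) + 299\right) \left(- 16 \left(-1 - 16\right)\right) = \left(\left(-80 - 88 + 0\right) + 299\right) \left(\left(-16\right) \left(-17\right)\right) = \left(-168 + 299\right) 272 = 131 \cdot 272 = 35632$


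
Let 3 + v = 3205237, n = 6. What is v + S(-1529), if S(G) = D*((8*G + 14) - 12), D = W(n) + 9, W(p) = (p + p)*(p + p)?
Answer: 1334044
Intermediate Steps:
v = 3205234 (v = -3 + 3205237 = 3205234)
W(p) = 4*p² (W(p) = (2*p)*(2*p) = 4*p²)
D = 153 (D = 4*6² + 9 = 4*36 + 9 = 144 + 9 = 153)
S(G) = 306 + 1224*G (S(G) = 153*((8*G + 14) - 12) = 153*((14 + 8*G) - 12) = 153*(2 + 8*G) = 306 + 1224*G)
v + S(-1529) = 3205234 + (306 + 1224*(-1529)) = 3205234 + (306 - 1871496) = 3205234 - 1871190 = 1334044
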